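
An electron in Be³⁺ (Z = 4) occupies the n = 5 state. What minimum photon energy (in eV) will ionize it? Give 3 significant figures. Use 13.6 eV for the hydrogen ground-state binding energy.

8.70 eV

E_n = −13.6 Z²/n² = −217.6/n² eV for Z = 4.
E_5 = −217.6/25 = −8.70 eV, so ionization (to E = 0) requires 8.70 eV.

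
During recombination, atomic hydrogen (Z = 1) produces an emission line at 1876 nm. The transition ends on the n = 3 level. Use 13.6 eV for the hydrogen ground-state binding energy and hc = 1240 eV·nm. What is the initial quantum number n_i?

The photon energy is ΔE = hc/λ = 1240 / 1876 = 0.6610 eV.
With Z = 1, ΔE = 13.60 × (1/n_f² − 1/n_i²), so 1/n_f² − 1/n_i² = 0.04860.
With n_f = 3: 1/n_i² = 1/9 − 0.04860 = 0.06251, so n_i ≈ 4.00.

n_i = 4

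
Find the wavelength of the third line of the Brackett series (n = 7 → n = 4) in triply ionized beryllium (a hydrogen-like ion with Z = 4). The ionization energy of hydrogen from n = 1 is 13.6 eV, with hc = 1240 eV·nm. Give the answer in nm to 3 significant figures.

135 nm

The Brackett series terminates on n_f = 4; the third line has n_i = 4+3 = 7.
ΔE = 217.6 × (1/4² − 1/7²) = 9.159 eV.
λ = 1240 / 9.159 = 135 nm.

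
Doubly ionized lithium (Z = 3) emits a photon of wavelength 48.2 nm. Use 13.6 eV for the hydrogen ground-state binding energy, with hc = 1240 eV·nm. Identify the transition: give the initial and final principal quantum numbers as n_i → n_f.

n_i = 5, n_f = 2

The photon energy is ΔE = hc/λ = 1240 / 48.2 = 25.73 eV.
With Z = 3, ΔE = 122.4 × (1/n_f² − 1/n_i²), so 1/n_f² − 1/n_i² = 0.2102.
Trying n_f = 2 gives 1/n_i² = 0.03982, i.e. n_i ≈ 5; this pair matches.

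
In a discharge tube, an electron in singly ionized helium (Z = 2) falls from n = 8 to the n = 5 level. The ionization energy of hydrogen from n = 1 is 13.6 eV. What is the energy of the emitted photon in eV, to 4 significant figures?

1.326 eV

The Bohr energies scale as Z², so for Z = 2: E_n = −54.40/n² eV.
E_8 = −54.40/64 = −0.8500 eV and E_5 = −54.40/25 = −2.176 eV.
The photon energy is |E_8 − E_5| = 1.326 eV.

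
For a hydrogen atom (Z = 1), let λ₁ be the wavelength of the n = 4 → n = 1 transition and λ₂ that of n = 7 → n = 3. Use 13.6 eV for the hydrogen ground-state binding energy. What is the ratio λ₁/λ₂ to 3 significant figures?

0.0967

λ ∝ 1/ΔE ∝ 1/(1/n_f² − 1/n_i²), and the Z² and hc factors cancel in the ratio.
λ₁/λ₂ = (1/3² − 1/7²)/(1/1² − 1/4²) = 0.09070/0.9375 = 0.0967.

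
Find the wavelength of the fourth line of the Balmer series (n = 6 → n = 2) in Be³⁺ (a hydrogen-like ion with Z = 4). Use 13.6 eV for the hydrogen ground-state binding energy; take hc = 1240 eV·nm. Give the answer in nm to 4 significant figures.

25.64 nm

The Balmer series terminates on n_f = 2; the fourth line has n_i = 2+4 = 6.
ΔE = 217.6 × (1/2² − 1/6²) = 48.36 eV.
λ = 1240 / 48.36 = 25.64 nm.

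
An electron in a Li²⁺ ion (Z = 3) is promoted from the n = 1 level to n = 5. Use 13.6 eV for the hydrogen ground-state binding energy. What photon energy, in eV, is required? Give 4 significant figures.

117.5 eV

The Bohr energies scale as Z², so for Z = 3: E_n = −122.4/n² eV.
E_5 = −122.4/25 = −4.896 eV and E_1 = −122.4/1 = −122.4 eV.
The photon energy is |E_5 − E_1| = 117.5 eV.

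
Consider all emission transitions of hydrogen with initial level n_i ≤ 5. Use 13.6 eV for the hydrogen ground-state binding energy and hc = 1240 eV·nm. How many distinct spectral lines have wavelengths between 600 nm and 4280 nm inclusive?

Enumerate all n_i → n_f pairs with 1 ≤ n_f < n_i ≤ 5 and compute λ = 1240 / [13.6·1·(1/n_f² − 1/n_i²)].
Lines falling in [600, 4280] nm: 3→2 (656.5 nm), 5→3 (1282 nm), 4→3 (1876 nm), 5→4 (4052 nm).

4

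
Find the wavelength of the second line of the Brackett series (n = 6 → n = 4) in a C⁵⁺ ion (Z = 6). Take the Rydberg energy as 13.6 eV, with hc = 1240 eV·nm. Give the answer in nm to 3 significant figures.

72.9 nm

The Brackett series terminates on n_f = 4; the second line has n_i = 4+2 = 6.
ΔE = 489.6 × (1/4² − 1/6²) = 17.00 eV.
λ = 1240 / 17.00 = 72.9 nm.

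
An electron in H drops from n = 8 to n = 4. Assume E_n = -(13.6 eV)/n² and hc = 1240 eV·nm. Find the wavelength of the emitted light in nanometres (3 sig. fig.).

ΔE = 13.60 × (1/4² − 1/8²) = 13.60 × 0.04688 = 0.6375 eV.
λ = hc/ΔE = 1240 / 0.6375 = 1950 nm.

1950 nm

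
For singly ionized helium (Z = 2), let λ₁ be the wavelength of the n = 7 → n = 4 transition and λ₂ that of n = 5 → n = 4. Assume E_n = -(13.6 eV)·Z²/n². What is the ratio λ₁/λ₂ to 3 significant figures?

λ ∝ 1/ΔE ∝ 1/(1/n_f² − 1/n_i²), and the Z² and hc factors cancel in the ratio.
λ₁/λ₂ = (1/4² − 1/5²)/(1/4² − 1/7²) = 0.02250/0.04209 = 0.535.

0.535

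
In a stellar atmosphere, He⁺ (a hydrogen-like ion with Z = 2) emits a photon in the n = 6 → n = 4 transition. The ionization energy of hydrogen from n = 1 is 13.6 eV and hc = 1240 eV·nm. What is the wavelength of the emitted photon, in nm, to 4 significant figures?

656.5 nm

For Z = 2 the level energies scale as Z², so the effective Rydberg energy is 13.6 × 4 = 54.40 eV.
ΔE = 54.40 × (1/4² − 1/6²) = 54.40 × 0.03472 = 1.889 eV.
λ = hc/ΔE = 1240 / 1.889 = 656.5 nm.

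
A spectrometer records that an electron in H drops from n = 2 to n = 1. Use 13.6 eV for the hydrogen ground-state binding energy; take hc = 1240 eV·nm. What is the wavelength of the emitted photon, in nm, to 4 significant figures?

ΔE = 13.60 × (1/1² − 1/2²) = 13.60 × 0.7500 = 10.20 eV.
λ = hc/ΔE = 1240 / 10.20 = 121.6 nm.

121.6 nm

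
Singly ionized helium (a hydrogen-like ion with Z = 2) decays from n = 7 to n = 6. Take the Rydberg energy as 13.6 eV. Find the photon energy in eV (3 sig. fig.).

The Bohr energies scale as Z², so for Z = 2: E_n = −54.40/n² eV.
E_7 = −54.40/49 = −1.110 eV and E_6 = −54.40/36 = −1.511 eV.
The photon energy is |E_7 − E_6| = 0.401 eV.

0.401 eV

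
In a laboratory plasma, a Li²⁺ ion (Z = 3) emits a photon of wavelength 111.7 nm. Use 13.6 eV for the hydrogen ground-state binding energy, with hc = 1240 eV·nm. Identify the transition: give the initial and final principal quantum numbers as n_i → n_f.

n_i = 7, n_f = 3

The photon energy is ΔE = hc/λ = 1240 / 111.7 = 11.10 eV.
With Z = 3, ΔE = 122.4 × (1/n_f² − 1/n_i²), so 1/n_f² − 1/n_i² = 0.09070.
Trying n_f = 3 gives 1/n_i² = 0.02042, i.e. n_i ≈ 7; this pair matches.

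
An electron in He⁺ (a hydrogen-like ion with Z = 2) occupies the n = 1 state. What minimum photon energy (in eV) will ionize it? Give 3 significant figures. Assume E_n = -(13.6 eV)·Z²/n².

E_n = −13.6 Z²/n² = −54.40/n² eV for Z = 2.
E_1 = −54.40/1 = −54.4 eV, so ionization (to E = 0) requires 54.4 eV.

54.4 eV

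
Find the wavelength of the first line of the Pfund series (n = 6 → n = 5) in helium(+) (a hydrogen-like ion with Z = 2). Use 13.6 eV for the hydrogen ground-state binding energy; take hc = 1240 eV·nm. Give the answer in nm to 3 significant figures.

1860 nm

The Pfund series terminates on n_f = 5; the first line has n_i = 5+1 = 6.
ΔE = 54.40 × (1/5² − 1/6²) = 0.6649 eV.
λ = 1240 / 0.6649 = 1860 nm.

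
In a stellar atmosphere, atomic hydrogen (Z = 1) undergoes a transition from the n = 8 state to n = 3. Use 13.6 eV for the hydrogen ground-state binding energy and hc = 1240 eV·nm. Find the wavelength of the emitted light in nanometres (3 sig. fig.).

955 nm

ΔE = 13.60 × (1/3² − 1/8²) = 13.60 × 0.09549 = 1.299 eV.
λ = hc/ΔE = 1240 / 1.299 = 955 nm.
This line belongs to the Paschen series.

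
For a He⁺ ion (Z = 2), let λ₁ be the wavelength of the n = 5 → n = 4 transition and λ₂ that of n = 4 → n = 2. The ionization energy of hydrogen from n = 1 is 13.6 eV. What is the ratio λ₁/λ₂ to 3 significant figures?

8.33

λ ∝ 1/ΔE ∝ 1/(1/n_f² − 1/n_i²), and the Z² and hc factors cancel in the ratio.
λ₁/λ₂ = (1/2² − 1/4²)/(1/4² − 1/5²) = 0.1875/0.02250 = 8.33.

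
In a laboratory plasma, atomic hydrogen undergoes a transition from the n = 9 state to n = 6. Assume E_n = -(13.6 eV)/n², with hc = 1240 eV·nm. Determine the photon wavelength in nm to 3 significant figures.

ΔE = 13.60 × (1/6² − 1/9²) = 13.60 × 0.01543 = 0.2099 eV.
λ = hc/ΔE = 1240 / 0.2099 = 5910 nm.

5910 nm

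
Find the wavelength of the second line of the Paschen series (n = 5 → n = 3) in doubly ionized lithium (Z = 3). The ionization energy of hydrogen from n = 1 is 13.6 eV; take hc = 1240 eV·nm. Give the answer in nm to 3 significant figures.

The Paschen series terminates on n_f = 3; the second line has n_i = 3+2 = 5.
ΔE = 122.4 × (1/3² − 1/5²) = 8.704 eV.
λ = 1240 / 8.704 = 142 nm.

142 nm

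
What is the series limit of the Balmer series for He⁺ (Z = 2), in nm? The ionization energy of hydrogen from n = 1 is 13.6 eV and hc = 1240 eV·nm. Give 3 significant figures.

The Balmer series has lower level n_f = 2; the series limit corresponds to n_i → ∞.
ΔE_max = 13.6 × 4 / 2² = 13.60 eV.
λ_min = 1240 / 13.60 = 91.2 nm.

91.2 nm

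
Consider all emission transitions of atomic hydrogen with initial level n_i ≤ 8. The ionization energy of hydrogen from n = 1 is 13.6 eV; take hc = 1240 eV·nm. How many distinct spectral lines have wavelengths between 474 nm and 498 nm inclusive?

Enumerate all n_i → n_f pairs with 1 ≤ n_f < n_i ≤ 8 and compute λ = 1240 / [13.6·1·(1/n_f² − 1/n_i²)].
Lines falling in [474, 498] nm: 4→2 (486.3 nm).

1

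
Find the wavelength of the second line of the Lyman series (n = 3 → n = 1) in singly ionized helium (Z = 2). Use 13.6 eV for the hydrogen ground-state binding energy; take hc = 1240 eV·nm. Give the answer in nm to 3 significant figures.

The Lyman series terminates on n_f = 1; the second line has n_i = 1+2 = 3.
ΔE = 54.40 × (1/1² − 1/3²) = 48.36 eV.
λ = 1240 / 48.36 = 25.6 nm.

25.6 nm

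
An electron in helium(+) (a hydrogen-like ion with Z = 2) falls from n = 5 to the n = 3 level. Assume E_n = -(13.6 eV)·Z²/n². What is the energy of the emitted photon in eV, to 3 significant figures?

The Bohr energies scale as Z², so for Z = 2: E_n = −54.40/n² eV.
E_5 = −54.40/25 = −2.176 eV and E_3 = −54.40/9 = −6.044 eV.
The photon energy is |E_5 − E_3| = 3.87 eV.

3.87 eV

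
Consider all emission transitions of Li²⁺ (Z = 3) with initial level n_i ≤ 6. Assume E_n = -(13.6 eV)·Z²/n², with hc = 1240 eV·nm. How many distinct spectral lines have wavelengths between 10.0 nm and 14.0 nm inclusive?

Enumerate all n_i → n_f pairs with 1 ≤ n_f < n_i ≤ 6 and compute λ = 1240 / [13.6·9·(1/n_f² − 1/n_i²)].
Lines falling in [10.0, 14.0] nm: 6→1 (10.42 nm), 5→1 (10.55 nm), 4→1 (10.81 nm), 3→1 (11.40 nm), 2→1 (13.51 nm).

5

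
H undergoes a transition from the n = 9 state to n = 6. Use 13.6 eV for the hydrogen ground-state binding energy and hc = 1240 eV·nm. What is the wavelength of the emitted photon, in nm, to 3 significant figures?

ΔE = 13.60 × (1/6² − 1/9²) = 13.60 × 0.01543 = 0.2099 eV.
λ = hc/ΔE = 1240 / 0.2099 = 5910 nm.

5910 nm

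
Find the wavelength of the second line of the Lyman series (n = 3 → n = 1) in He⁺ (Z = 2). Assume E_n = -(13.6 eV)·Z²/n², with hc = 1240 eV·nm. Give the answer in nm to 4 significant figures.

The Lyman series terminates on n_f = 1; the second line has n_i = 1+2 = 3.
ΔE = 54.40 × (1/1² − 1/3²) = 48.36 eV.
λ = 1240 / 48.36 = 25.64 nm.

25.64 nm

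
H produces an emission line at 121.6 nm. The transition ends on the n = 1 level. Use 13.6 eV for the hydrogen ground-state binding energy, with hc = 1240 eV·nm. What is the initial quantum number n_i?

n_i = 2

The photon energy is ΔE = hc/λ = 1240 / 121.6 = 10.20 eV.
With Z = 1, ΔE = 13.60 × (1/n_f² − 1/n_i²), so 1/n_f² − 1/n_i² = 0.7498.
With n_f = 1: 1/n_i² = 1/1 − 0.7498 = 0.2502, so n_i ≈ 2.00.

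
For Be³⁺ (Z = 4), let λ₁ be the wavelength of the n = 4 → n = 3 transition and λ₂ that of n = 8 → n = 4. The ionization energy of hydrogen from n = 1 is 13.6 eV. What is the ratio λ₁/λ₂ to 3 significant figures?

0.964

λ ∝ 1/ΔE ∝ 1/(1/n_f² − 1/n_i²), and the Z² and hc factors cancel in the ratio.
λ₁/λ₂ = (1/4² − 1/8²)/(1/3² − 1/4²) = 0.04688/0.04861 = 0.964.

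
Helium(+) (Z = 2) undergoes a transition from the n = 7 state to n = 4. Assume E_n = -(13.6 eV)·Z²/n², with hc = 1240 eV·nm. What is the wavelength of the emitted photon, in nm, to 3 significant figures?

542 nm

For Z = 2 the level energies scale as Z², so the effective Rydberg energy is 13.6 × 4 = 54.40 eV.
ΔE = 54.40 × (1/4² − 1/7²) = 54.40 × 0.04209 = 2.290 eV.
λ = hc/ΔE = 1240 / 2.290 = 542 nm.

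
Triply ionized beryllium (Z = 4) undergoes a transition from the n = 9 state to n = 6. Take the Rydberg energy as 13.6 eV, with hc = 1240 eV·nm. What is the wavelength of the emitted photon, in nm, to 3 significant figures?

369 nm

For Z = 4 the level energies scale as Z², so the effective Rydberg energy is 13.6 × 16 = 217.6 eV.
ΔE = 217.6 × (1/6² − 1/9²) = 217.6 × 0.01543 = 3.358 eV.
λ = hc/ΔE = 1240 / 3.358 = 369 nm.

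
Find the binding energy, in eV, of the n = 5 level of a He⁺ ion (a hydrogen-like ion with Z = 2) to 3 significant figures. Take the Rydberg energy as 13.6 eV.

2.18 eV

E_n = −13.6 Z²/n² = −54.40/n² eV for Z = 2.
E_5 = −54.40/25 = −2.18 eV, so ionization (to E = 0) requires 2.18 eV.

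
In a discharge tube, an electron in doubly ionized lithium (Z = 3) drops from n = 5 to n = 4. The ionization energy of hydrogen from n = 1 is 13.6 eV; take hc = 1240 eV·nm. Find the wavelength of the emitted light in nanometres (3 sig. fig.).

450 nm

For Z = 3 the level energies scale as Z², so the effective Rydberg energy is 13.6 × 9 = 122.4 eV.
ΔE = 122.4 × (1/4² − 1/5²) = 122.4 × 0.02250 = 2.754 eV.
λ = hc/ΔE = 1240 / 2.754 = 450 nm.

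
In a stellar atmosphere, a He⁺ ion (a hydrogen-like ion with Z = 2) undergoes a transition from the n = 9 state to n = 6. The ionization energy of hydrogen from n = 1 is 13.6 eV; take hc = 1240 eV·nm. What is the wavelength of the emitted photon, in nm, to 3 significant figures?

1480 nm

For Z = 2 the level energies scale as Z², so the effective Rydberg energy is 13.6 × 4 = 54.40 eV.
ΔE = 54.40 × (1/6² − 1/9²) = 54.40 × 0.01543 = 0.8395 eV.
λ = hc/ΔE = 1240 / 0.8395 = 1480 nm.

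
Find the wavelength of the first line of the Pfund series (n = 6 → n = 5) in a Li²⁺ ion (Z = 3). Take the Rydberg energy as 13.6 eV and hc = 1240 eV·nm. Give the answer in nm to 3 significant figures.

829 nm

The Pfund series terminates on n_f = 5; the first line has n_i = 5+1 = 6.
ΔE = 122.4 × (1/5² − 1/6²) = 1.496 eV.
λ = 1240 / 1.496 = 829 nm.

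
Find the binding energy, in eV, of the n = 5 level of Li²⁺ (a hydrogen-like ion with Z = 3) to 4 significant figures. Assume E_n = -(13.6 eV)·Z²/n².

4.896 eV

E_n = −13.6 Z²/n² = −122.4/n² eV for Z = 3.
E_5 = −122.4/25 = −4.896 eV, so ionization (to E = 0) requires 4.896 eV.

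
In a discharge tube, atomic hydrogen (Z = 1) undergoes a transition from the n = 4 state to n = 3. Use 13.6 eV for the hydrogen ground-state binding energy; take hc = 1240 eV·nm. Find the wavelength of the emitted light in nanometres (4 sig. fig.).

ΔE = 13.60 × (1/3² − 1/4²) = 13.60 × 0.04861 = 0.6611 eV.
λ = hc/ΔE = 1240 / 0.6611 = 1876 nm.
This line belongs to the Paschen series.

1876 nm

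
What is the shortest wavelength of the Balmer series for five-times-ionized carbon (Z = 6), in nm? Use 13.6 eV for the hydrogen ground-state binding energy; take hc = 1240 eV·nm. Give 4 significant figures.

10.13 nm

The Balmer series has lower level n_f = 2; the series limit corresponds to n_i → ∞.
ΔE_max = 13.6 × 36 / 2² = 122.4 eV.
λ_min = 1240 / 122.4 = 10.13 nm.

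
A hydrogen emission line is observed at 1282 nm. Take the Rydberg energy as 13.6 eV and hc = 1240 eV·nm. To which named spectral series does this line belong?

Paschen

ΔE = 1240/1282 = 0.9672 eV.
This matches 13.6 × (1/3² − 1/5²), so n_f = 3: the Paschen series.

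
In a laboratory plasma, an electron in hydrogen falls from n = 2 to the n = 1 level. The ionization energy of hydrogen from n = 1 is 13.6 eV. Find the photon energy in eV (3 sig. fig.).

E_2 = −13.60/4 = −3.400 eV and E_1 = −13.60/1 = −13.60 eV.
The photon energy is |E_2 − E_1| = 10.2 eV.

10.2 eV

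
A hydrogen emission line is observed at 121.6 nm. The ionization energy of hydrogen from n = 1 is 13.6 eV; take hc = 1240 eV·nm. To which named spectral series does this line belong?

Lyman

ΔE = 1240/121.6 = 10.20 eV.
This matches 13.6 × (1/1² − 1/2²), so n_f = 1: the Lyman series.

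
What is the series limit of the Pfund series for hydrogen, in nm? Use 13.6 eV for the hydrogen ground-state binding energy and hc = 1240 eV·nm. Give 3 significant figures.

The Pfund series has lower level n_f = 5; the series limit corresponds to n_i → ∞.
ΔE_max = 13.6 × 1 / 5² = 0.5440 eV.
λ_min = 1240 / 0.5440 = 2280 nm.

2280 nm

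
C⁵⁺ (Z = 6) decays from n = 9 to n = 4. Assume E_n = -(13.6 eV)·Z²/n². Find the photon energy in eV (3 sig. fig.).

24.6 eV

The Bohr energies scale as Z², so for Z = 6: E_n = −489.6/n² eV.
E_9 = −489.6/81 = −6.044 eV and E_4 = −489.6/16 = −30.60 eV.
The photon energy is |E_9 − E_4| = 24.6 eV.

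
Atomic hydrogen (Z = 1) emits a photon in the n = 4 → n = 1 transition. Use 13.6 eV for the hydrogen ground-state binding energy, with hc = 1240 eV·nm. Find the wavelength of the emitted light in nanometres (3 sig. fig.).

97.3 nm

ΔE = 13.60 × (1/1² − 1/4²) = 13.60 × 0.9375 = 12.75 eV.
λ = hc/ΔE = 1240 / 12.75 = 97.3 nm.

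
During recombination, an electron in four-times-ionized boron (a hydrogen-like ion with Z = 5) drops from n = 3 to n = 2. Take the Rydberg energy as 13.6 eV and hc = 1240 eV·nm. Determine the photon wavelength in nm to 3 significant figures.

26.3 nm

For Z = 5 the level energies scale as Z², so the effective Rydberg energy is 13.6 × 25 = 340.0 eV.
ΔE = 340.0 × (1/2² − 1/3²) = 340.0 × 0.1389 = 47.22 eV.
λ = hc/ΔE = 1240 / 47.22 = 26.3 nm.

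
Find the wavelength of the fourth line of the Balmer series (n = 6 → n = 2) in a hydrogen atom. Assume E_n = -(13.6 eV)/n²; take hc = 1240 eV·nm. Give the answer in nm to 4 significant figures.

410.3 nm

The Balmer series terminates on n_f = 2; the fourth line has n_i = 2+4 = 6.
ΔE = 13.60 × (1/2² − 1/6²) = 3.022 eV.
λ = 1240 / 3.022 = 410.3 nm.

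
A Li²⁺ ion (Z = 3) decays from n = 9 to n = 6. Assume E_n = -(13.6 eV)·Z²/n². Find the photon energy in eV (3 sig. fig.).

1.89 eV

The Bohr energies scale as Z², so for Z = 3: E_n = −122.4/n² eV.
E_9 = −122.4/81 = −1.511 eV and E_6 = −122.4/36 = −3.400 eV.
The photon energy is |E_9 − E_6| = 1.89 eV.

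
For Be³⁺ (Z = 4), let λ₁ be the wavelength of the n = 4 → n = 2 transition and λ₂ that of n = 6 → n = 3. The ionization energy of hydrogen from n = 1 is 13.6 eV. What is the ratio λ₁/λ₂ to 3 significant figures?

λ ∝ 1/ΔE ∝ 1/(1/n_f² − 1/n_i²), and the Z² and hc factors cancel in the ratio.
λ₁/λ₂ = (1/3² − 1/6²)/(1/2² − 1/4²) = 0.08333/0.1875 = 0.444.

0.444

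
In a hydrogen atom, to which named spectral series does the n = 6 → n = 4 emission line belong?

Brackett

The series is set by the lower level: n_f = 4 is the Brackett series.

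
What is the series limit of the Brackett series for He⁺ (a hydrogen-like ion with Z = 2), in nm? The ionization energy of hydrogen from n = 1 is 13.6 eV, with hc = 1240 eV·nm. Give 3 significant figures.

365 nm

The Brackett series has lower level n_f = 4; the series limit corresponds to n_i → ∞.
ΔE_max = 13.6 × 4 / 4² = 3.400 eV.
λ_min = 1240 / 3.400 = 365 nm.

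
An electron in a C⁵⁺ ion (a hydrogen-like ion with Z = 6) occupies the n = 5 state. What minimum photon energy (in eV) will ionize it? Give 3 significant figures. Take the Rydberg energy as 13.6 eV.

E_n = −13.6 Z²/n² = −489.6/n² eV for Z = 6.
E_5 = −489.6/25 = −19.6 eV, so ionization (to E = 0) requires 19.6 eV.

19.6 eV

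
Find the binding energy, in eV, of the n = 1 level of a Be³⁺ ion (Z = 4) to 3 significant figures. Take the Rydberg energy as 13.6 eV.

218 eV

E_n = −13.6 Z²/n² = −217.6/n² eV for Z = 4.
E_1 = −217.6/1 = −218 eV, so ionization (to E = 0) requires 218 eV.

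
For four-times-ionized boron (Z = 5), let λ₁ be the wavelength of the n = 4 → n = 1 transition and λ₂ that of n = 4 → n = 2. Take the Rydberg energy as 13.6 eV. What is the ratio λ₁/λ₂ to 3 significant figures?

0.200

λ ∝ 1/ΔE ∝ 1/(1/n_f² − 1/n_i²), and the Z² and hc factors cancel in the ratio.
λ₁/λ₂ = (1/2² − 1/4²)/(1/1² − 1/4²) = 0.1875/0.9375 = 0.200.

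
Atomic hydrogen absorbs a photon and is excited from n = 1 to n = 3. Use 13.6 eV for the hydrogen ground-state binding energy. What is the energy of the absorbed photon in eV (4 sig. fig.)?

E_3 = −13.60/9 = −1.511 eV and E_1 = −13.60/1 = −13.60 eV.
The photon energy is |E_3 − E_1| = 12.09 eV.

12.09 eV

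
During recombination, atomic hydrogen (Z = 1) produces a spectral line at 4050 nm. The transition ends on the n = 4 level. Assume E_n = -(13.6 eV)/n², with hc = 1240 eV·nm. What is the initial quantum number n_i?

n_i = 5

The photon energy is ΔE = hc/λ = 1240 / 4050 = 0.3062 eV.
With Z = 1, ΔE = 13.60 × (1/n_f² − 1/n_i²), so 1/n_f² − 1/n_i² = 0.02251.
With n_f = 4: 1/n_i² = 1/16 − 0.02251 = 0.03999, so n_i ≈ 5.00.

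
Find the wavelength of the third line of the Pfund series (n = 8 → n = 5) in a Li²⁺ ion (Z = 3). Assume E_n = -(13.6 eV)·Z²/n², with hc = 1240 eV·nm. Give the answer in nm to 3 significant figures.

416 nm

The Pfund series terminates on n_f = 5; the third line has n_i = 5+3 = 8.
ΔE = 122.4 × (1/5² − 1/8²) = 2.984 eV.
λ = 1240 / 2.984 = 416 nm.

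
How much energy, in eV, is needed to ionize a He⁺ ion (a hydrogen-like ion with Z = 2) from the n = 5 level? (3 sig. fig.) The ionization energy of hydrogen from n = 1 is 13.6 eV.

2.18 eV

E_n = −13.6 Z²/n² = −54.40/n² eV for Z = 2.
E_5 = −54.40/25 = −2.18 eV, so ionization (to E = 0) requires 2.18 eV.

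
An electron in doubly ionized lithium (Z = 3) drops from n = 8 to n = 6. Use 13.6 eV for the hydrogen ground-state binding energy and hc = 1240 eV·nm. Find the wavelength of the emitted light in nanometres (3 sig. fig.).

834 nm

For Z = 3 the level energies scale as Z², so the effective Rydberg energy is 13.6 × 9 = 122.4 eV.
ΔE = 122.4 × (1/6² − 1/8²) = 122.4 × 0.01215 = 1.488 eV.
λ = hc/ΔE = 1240 / 1.488 = 834 nm.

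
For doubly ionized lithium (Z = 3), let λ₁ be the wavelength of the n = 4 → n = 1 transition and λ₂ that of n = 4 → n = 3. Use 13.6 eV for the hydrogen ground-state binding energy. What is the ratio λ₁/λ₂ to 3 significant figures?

0.0519

λ ∝ 1/ΔE ∝ 1/(1/n_f² − 1/n_i²), and the Z² and hc factors cancel in the ratio.
λ₁/λ₂ = (1/3² − 1/4²)/(1/1² − 1/4²) = 0.04861/0.9375 = 0.0519.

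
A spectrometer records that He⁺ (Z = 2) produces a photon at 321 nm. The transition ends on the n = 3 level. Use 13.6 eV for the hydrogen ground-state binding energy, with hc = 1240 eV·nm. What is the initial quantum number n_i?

n_i = 5

The photon energy is ΔE = hc/λ = 1240 / 321 = 3.863 eV.
With Z = 2, ΔE = 54.40 × (1/n_f² − 1/n_i²), so 1/n_f² − 1/n_i² = 0.07101.
With n_f = 3: 1/n_i² = 1/9 − 0.07101 = 0.04010, so n_i ≈ 4.99.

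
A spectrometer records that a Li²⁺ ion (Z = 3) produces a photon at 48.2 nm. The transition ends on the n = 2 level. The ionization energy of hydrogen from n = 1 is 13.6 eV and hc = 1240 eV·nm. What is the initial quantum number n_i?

The photon energy is ΔE = hc/λ = 1240 / 48.2 = 25.73 eV.
With Z = 3, ΔE = 122.4 × (1/n_f² − 1/n_i²), so 1/n_f² − 1/n_i² = 0.2102.
With n_f = 2: 1/n_i² = 1/4 − 0.2102 = 0.03982, so n_i ≈ 5.01.

n_i = 5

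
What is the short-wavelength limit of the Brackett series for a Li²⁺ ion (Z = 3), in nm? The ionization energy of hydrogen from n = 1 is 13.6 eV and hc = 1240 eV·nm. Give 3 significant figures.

The Brackett series has lower level n_f = 4; the series limit corresponds to n_i → ∞.
ΔE_max = 13.6 × 9 / 4² = 7.650 eV.
λ_min = 1240 / 7.650 = 162 nm.

162 nm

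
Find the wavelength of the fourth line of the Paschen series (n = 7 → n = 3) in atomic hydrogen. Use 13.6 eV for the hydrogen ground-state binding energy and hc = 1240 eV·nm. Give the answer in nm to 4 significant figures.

The Paschen series terminates on n_f = 3; the fourth line has n_i = 3+4 = 7.
ΔE = 13.60 × (1/3² − 1/7²) = 1.234 eV.
λ = 1240 / 1.234 = 1005 nm.

1005 nm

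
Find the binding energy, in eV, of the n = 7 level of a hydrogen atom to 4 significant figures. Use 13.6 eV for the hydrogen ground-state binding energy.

0.2776 eV

E_7 = −13.60/49 = −0.2776 eV, so ionization (to E = 0) requires 0.2776 eV.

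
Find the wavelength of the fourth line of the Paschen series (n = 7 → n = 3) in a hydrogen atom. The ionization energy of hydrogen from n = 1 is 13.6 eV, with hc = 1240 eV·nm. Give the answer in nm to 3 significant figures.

1010 nm

The Paschen series terminates on n_f = 3; the fourth line has n_i = 3+4 = 7.
ΔE = 13.60 × (1/3² − 1/7²) = 1.234 eV.
λ = 1240 / 1.234 = 1010 nm.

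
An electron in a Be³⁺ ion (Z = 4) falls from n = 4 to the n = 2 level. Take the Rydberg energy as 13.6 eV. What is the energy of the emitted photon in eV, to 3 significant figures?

40.8 eV

The Bohr energies scale as Z², so for Z = 4: E_n = −217.6/n² eV.
E_4 = −217.6/16 = −13.60 eV and E_2 = −217.6/4 = −54.40 eV.
The photon energy is |E_4 − E_2| = 40.8 eV.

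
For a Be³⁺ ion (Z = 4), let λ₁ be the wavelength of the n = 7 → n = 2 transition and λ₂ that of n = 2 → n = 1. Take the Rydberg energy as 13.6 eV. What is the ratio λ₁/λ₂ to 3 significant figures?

3.27

λ ∝ 1/ΔE ∝ 1/(1/n_f² − 1/n_i²), and the Z² and hc factors cancel in the ratio.
λ₁/λ₂ = (1/1² − 1/2²)/(1/2² − 1/7²) = 0.7500/0.2296 = 3.27.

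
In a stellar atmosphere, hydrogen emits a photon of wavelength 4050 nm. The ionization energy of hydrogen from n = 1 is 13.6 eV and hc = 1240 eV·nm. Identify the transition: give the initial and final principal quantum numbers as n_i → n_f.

n_i = 5, n_f = 4

The photon energy is ΔE = hc/λ = 1240 / 4050 = 0.3062 eV.
With Z = 1, ΔE = 13.60 × (1/n_f² − 1/n_i²), so 1/n_f² − 1/n_i² = 0.02251.
Trying n_f = 4 gives 1/n_i² = 0.03999, i.e. n_i ≈ 5; this pair matches.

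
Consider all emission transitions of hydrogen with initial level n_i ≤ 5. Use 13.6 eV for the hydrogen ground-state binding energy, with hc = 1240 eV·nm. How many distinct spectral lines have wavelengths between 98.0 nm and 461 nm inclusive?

3

Enumerate all n_i → n_f pairs with 1 ≤ n_f < n_i ≤ 5 and compute λ = 1240 / [13.6·1·(1/n_f² − 1/n_i²)].
Lines falling in [98.0, 461] nm: 3→1 (102.6 nm), 2→1 (121.6 nm), 5→2 (434.2 nm).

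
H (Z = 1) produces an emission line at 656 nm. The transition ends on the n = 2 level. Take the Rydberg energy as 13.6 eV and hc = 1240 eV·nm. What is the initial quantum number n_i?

The photon energy is ΔE = hc/λ = 1240 / 656 = 1.890 eV.
With Z = 1, ΔE = 13.60 × (1/n_f² − 1/n_i²), so 1/n_f² − 1/n_i² = 0.1390.
With n_f = 2: 1/n_i² = 1/4 − 0.1390 = 0.1110, so n_i ≈ 3.00.

n_i = 3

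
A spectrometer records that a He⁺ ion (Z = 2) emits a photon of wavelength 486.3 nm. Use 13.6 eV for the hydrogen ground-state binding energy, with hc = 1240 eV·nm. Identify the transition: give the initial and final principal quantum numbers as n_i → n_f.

The photon energy is ΔE = hc/λ = 1240 / 486.3 = 2.550 eV.
With Z = 2, ΔE = 54.40 × (1/n_f² − 1/n_i²), so 1/n_f² − 1/n_i² = 0.04687.
Trying n_f = 4 gives 1/n_i² = 0.01563, i.e. n_i ≈ 8; this pair matches.

n_i = 8, n_f = 4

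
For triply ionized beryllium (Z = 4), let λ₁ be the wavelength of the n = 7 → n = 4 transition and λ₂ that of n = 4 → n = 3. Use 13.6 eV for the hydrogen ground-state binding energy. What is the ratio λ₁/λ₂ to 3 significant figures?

λ ∝ 1/ΔE ∝ 1/(1/n_f² − 1/n_i²), and the Z² and hc factors cancel in the ratio.
λ₁/λ₂ = (1/3² − 1/4²)/(1/4² − 1/7²) = 0.04861/0.04209 = 1.15.

1.15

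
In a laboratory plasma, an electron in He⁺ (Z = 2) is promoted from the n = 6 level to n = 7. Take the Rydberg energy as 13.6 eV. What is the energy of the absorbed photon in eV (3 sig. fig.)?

The Bohr energies scale as Z², so for Z = 2: E_n = −54.40/n² eV.
E_7 = −54.40/49 = −1.110 eV and E_6 = −54.40/36 = −1.511 eV.
The photon energy is |E_7 − E_6| = 0.401 eV.

0.401 eV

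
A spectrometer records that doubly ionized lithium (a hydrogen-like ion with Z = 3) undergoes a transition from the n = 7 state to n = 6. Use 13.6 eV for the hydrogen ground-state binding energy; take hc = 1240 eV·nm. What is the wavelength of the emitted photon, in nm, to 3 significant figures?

1370 nm

For Z = 3 the level energies scale as Z², so the effective Rydberg energy is 13.6 × 9 = 122.4 eV.
ΔE = 122.4 × (1/6² − 1/7²) = 122.4 × 0.007370 = 0.9020 eV.
λ = hc/ΔE = 1240 / 0.9020 = 1370 nm.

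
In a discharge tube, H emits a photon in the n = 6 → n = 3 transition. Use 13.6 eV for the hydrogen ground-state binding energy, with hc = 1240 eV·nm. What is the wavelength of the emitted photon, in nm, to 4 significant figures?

1094 nm

ΔE = 13.60 × (1/3² − 1/6²) = 13.60 × 0.08333 = 1.133 eV.
λ = hc/ΔE = 1240 / 1.133 = 1094 nm.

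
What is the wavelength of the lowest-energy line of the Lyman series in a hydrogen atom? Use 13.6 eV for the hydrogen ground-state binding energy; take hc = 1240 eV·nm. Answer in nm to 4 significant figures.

121.6 nm

The Lyman series terminates on n_f = 1; the first line has n_i = 1+1 = 2.
ΔE = 13.60 × (1/1² − 1/2²) = 10.20 eV.
λ = 1240 / 10.20 = 121.6 nm.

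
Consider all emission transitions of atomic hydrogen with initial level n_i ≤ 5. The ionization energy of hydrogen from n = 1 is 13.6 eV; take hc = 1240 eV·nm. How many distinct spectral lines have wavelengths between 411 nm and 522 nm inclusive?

Enumerate all n_i → n_f pairs with 1 ≤ n_f < n_i ≤ 5 and compute λ = 1240 / [13.6·1·(1/n_f² − 1/n_i²)].
Lines falling in [411, 522] nm: 5→2 (434.2 nm), 4→2 (486.3 nm).

2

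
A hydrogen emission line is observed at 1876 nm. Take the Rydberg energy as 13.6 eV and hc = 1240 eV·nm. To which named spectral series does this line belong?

ΔE = 1240/1876 = 0.6610 eV.
This matches 13.6 × (1/3² − 1/4²), so n_f = 3: the Paschen series.

Paschen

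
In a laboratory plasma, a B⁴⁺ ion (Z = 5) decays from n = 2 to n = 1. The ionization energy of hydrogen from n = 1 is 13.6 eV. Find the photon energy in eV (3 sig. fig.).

255 eV

The Bohr energies scale as Z², so for Z = 5: E_n = −340.0/n² eV.
E_2 = −340.0/4 = −85.00 eV and E_1 = −340.0/1 = −340.0 eV.
The photon energy is |E_2 − E_1| = 255 eV.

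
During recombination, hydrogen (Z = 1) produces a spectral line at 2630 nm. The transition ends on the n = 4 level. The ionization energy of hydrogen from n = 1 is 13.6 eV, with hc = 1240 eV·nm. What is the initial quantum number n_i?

n_i = 6

The photon energy is ΔE = hc/λ = 1240 / 2630 = 0.4715 eV.
With Z = 1, ΔE = 13.60 × (1/n_f² − 1/n_i²), so 1/n_f² − 1/n_i² = 0.03467.
With n_f = 4: 1/n_i² = 1/16 − 0.03467 = 0.02783, so n_i ≈ 5.99.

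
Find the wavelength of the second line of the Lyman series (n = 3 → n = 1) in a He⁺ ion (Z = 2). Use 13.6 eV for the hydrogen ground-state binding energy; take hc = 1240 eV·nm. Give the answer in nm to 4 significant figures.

25.64 nm

The Lyman series terminates on n_f = 1; the second line has n_i = 1+2 = 3.
ΔE = 54.40 × (1/1² − 1/3²) = 48.36 eV.
λ = 1240 / 48.36 = 25.64 nm.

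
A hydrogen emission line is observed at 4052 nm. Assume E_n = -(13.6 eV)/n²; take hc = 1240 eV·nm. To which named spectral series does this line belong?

ΔE = 1240/4052 = 0.3060 eV.
This matches 13.6 × (1/4² − 1/5²), so n_f = 4: the Brackett series.

Brackett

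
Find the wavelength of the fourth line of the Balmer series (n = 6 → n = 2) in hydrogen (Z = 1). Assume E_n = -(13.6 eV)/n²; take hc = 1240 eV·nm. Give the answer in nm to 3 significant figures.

The Balmer series terminates on n_f = 2; the fourth line has n_i = 2+4 = 6.
ΔE = 13.60 × (1/2² − 1/6²) = 3.022 eV.
λ = 1240 / 3.022 = 410 nm.

410 nm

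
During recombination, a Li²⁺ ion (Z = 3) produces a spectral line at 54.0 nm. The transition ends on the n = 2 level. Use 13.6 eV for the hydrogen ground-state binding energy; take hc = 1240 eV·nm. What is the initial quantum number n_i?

The photon energy is ΔE = hc/λ = 1240 / 54.0 = 22.96 eV.
With Z = 3, ΔE = 122.4 × (1/n_f² − 1/n_i²), so 1/n_f² − 1/n_i² = 0.1876.
With n_f = 2: 1/n_i² = 1/4 − 0.1876 = 0.06239, so n_i ≈ 4.00.

n_i = 4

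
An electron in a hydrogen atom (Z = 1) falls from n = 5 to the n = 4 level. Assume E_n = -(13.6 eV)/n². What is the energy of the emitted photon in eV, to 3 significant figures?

E_5 = −13.60/25 = −0.5440 eV and E_4 = −13.60/16 = −0.8500 eV.
The photon energy is |E_5 − E_4| = 0.306 eV.

0.306 eV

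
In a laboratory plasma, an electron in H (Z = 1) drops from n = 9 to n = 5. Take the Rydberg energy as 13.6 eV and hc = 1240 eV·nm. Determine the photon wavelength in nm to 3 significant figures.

3300 nm

ΔE = 13.60 × (1/5² − 1/9²) = 13.60 × 0.02765 = 0.3761 eV.
λ = hc/ΔE = 1240 / 0.3761 = 3300 nm.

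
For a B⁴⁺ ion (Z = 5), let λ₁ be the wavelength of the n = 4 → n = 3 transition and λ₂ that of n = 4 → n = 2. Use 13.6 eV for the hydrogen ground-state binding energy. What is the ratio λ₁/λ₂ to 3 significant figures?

λ ∝ 1/ΔE ∝ 1/(1/n_f² − 1/n_i²), and the Z² and hc factors cancel in the ratio.
λ₁/λ₂ = (1/2² − 1/4²)/(1/3² − 1/4²) = 0.1875/0.04861 = 3.86.

3.86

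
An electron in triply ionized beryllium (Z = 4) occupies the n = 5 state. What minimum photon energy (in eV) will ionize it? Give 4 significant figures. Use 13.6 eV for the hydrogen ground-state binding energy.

8.704 eV

E_n = −13.6 Z²/n² = −217.6/n² eV for Z = 4.
E_5 = −217.6/25 = −8.704 eV, so ionization (to E = 0) requires 8.704 eV.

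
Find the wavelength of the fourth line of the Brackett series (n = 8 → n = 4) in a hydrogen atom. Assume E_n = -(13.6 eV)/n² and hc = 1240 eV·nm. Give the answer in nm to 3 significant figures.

1950 nm

The Brackett series terminates on n_f = 4; the fourth line has n_i = 4+4 = 8.
ΔE = 13.60 × (1/4² − 1/8²) = 0.6375 eV.
λ = 1240 / 0.6375 = 1950 nm.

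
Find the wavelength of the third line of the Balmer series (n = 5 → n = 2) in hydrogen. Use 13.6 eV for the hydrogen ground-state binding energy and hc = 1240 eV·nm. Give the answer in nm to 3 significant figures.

434 nm

The Balmer series terminates on n_f = 2; the third line has n_i = 2+3 = 5.
ΔE = 13.60 × (1/2² − 1/5²) = 2.856 eV.
λ = 1240 / 2.856 = 434 nm.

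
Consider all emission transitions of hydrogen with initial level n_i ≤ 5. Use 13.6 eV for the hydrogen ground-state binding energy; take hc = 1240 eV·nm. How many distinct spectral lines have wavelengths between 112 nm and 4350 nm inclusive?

Enumerate all n_i → n_f pairs with 1 ≤ n_f < n_i ≤ 5 and compute λ = 1240 / [13.6·1·(1/n_f² − 1/n_i²)].
Lines falling in [112, 4350] nm: 2→1 (121.6 nm), 5→2 (434.2 nm), 4→2 (486.3 nm), 3→2 (656.5 nm), 5→3 (1282 nm), 4→3 (1876 nm), 5→4 (4052 nm).

7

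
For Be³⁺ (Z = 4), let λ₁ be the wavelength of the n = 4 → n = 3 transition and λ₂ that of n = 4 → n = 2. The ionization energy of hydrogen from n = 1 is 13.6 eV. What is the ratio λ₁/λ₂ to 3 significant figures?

λ ∝ 1/ΔE ∝ 1/(1/n_f² − 1/n_i²), and the Z² and hc factors cancel in the ratio.
λ₁/λ₂ = (1/2² − 1/4²)/(1/3² − 1/4²) = 0.1875/0.04861 = 3.86.

3.86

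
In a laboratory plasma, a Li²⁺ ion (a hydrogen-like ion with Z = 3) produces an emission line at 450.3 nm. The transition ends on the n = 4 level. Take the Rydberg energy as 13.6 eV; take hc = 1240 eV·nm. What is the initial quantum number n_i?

n_i = 5

The photon energy is ΔE = hc/λ = 1240 / 450.3 = 2.754 eV.
With Z = 3, ΔE = 122.4 × (1/n_f² − 1/n_i²), so 1/n_f² − 1/n_i² = 0.02250.
With n_f = 4: 1/n_i² = 1/16 − 0.02250 = 0.04000, so n_i ≈ 5.00.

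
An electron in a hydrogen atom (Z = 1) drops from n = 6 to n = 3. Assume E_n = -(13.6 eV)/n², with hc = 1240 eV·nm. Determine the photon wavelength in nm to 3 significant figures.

ΔE = 13.60 × (1/3² − 1/6²) = 13.60 × 0.08333 = 1.133 eV.
λ = hc/ΔE = 1240 / 1.133 = 1090 nm.
This line belongs to the Paschen series.

1090 nm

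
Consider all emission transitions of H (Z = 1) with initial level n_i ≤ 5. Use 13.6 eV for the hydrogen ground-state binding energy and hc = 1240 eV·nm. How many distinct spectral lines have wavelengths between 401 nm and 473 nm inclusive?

Enumerate all n_i → n_f pairs with 1 ≤ n_f < n_i ≤ 5 and compute λ = 1240 / [13.6·1·(1/n_f² − 1/n_i²)].
Lines falling in [401, 473] nm: 5→2 (434.2 nm).

1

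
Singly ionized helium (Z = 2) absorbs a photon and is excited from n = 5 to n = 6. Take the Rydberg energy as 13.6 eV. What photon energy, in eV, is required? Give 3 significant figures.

0.665 eV

The Bohr energies scale as Z², so for Z = 2: E_n = −54.40/n² eV.
E_6 = −54.40/36 = −1.511 eV and E_5 = −54.40/25 = −2.176 eV.
The photon energy is |E_6 − E_5| = 0.665 eV.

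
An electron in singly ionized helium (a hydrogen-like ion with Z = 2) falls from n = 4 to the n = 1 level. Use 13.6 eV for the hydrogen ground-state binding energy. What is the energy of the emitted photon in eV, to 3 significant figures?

51.0 eV

The Bohr energies scale as Z², so for Z = 2: E_n = −54.40/n² eV.
E_4 = −54.40/16 = −3.400 eV and E_1 = −54.40/1 = −54.40 eV.
The photon energy is |E_4 − E_1| = 51.0 eV.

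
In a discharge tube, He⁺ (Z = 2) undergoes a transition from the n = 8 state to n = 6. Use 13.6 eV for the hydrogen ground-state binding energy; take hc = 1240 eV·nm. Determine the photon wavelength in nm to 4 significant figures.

For Z = 2 the level energies scale as Z², so the effective Rydberg energy is 13.6 × 4 = 54.40 eV.
ΔE = 54.40 × (1/6² − 1/8²) = 54.40 × 0.01215 = 0.6611 eV.
λ = hc/ΔE = 1240 / 0.6611 = 1876 nm.

1876 nm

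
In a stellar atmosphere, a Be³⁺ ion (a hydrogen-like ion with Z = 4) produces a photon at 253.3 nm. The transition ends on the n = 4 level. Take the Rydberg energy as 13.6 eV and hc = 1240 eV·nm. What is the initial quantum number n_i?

n_i = 5

The photon energy is ΔE = hc/λ = 1240 / 253.3 = 4.895 eV.
With Z = 4, ΔE = 217.6 × (1/n_f² − 1/n_i²), so 1/n_f² − 1/n_i² = 0.02250.
With n_f = 4: 1/n_i² = 1/16 − 0.02250 = 0.04000, so n_i ≈ 5.00.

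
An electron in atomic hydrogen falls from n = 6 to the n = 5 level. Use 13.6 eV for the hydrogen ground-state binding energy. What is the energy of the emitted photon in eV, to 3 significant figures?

0.166 eV

E_6 = −13.60/36 = −0.3778 eV and E_5 = −13.60/25 = −0.5440 eV.
The photon energy is |E_6 − E_5| = 0.166 eV.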